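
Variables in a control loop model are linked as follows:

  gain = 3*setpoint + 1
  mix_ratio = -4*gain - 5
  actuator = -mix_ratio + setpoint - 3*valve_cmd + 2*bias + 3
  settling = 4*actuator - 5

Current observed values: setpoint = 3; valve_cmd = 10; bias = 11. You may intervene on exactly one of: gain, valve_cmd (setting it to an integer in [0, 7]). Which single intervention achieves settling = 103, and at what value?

Intervening on gain: with other inputs at their observed values, settling = 16*gain + 7. Solving for 103 gives gain = 6, within [0, 7].
Intervening on valve_cmd: settling = -12*valve_cmd + 287. Reaching 103 requires valve_cmd = 46/3, not an integer.

set gain = 6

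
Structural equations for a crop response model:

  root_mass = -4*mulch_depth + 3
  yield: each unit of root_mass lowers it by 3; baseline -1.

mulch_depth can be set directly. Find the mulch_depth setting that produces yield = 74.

Substituting into the yield equation gives yield = 12*mulch_depth - 10.
Solve 12*mulch_depth - 10 = 74: mulch_depth = (74 + 10) / 12 = 7.

mulch_depth = 7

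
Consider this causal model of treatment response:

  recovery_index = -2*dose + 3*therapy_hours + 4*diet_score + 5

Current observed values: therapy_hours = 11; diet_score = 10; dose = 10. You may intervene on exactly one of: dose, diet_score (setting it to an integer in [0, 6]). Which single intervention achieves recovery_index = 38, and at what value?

Intervening on dose: recovery_index = -2*dose + 78. Reaching 38 requires dose = 20, outside [0, 6].
Intervening on diet_score: with other inputs at their observed values, recovery_index = 4*diet_score + 18. Solving for 38 gives diet_score = 5, within [0, 6].

set diet_score = 5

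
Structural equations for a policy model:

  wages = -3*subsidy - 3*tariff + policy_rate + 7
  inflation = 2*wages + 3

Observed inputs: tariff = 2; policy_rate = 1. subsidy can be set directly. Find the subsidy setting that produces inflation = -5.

Substituting into the wages equation gives wages = -3*subsidy + 2.
inflation becomes -6*subsidy + 7.
Solve -6*subsidy + 7 = -5: subsidy = (-5 - 7) / -6 = 2.

subsidy = 2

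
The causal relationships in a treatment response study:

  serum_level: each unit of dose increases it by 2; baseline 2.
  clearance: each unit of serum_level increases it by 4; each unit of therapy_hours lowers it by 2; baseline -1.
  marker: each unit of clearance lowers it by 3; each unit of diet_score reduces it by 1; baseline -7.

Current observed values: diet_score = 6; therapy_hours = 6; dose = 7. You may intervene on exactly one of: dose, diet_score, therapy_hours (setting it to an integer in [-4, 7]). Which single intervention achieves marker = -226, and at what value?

Intervening on dose: marker = -24*dose + 2. Reaching -226 requires dose = 19/2, not an integer.
Intervening on diet_score: marker = -diet_score - 160. Reaching -226 requires diet_score = 66, outside [-4, 7].
Intervening on therapy_hours: with other inputs at their observed values, marker = 6*therapy_hours - 202. Solving for -226 gives therapy_hours = -4, within [-4, 7].

set therapy_hours = -4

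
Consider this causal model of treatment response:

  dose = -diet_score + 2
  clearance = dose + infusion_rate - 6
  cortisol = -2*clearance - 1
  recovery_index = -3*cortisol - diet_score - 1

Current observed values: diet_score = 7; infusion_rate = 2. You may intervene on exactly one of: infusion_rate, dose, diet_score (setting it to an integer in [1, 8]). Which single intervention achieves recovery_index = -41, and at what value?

set infusion_rate = 5

Intervening on infusion_rate: with other inputs at their observed values, recovery_index = 6*infusion_rate - 71. Solving for -41 gives infusion_rate = 5, within [1, 8].
Intervening on dose: recovery_index = 6*dose - 29. Reaching -41 requires dose = -2, outside [1, 8].
Intervening on diet_score: recovery_index = -7*diet_score - 10. Reaching -41 requires diet_score = 31/7, not an integer.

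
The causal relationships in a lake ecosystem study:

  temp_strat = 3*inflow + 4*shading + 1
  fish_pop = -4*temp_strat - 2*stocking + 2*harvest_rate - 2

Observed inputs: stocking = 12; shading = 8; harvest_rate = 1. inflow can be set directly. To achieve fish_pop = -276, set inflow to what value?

inflow = 10

Substituting into the temp_strat equation gives temp_strat = 3*inflow + 33.
So fish_pop = -12*inflow - 156.
Solve -12*inflow - 156 = -276: inflow = (-276 + 156) / -12 = 10.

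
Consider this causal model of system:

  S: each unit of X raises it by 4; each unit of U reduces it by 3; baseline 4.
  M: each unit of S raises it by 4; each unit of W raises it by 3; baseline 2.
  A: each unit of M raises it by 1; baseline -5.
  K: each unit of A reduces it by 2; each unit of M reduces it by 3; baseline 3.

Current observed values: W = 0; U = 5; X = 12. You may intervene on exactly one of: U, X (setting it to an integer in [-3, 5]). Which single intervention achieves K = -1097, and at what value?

set U = -1

Intervening on U: with other inputs at their observed values, K = 60*U - 1037. Solving for -1097 gives U = -1, within [-3, 5].
Intervening on X: K = -80*X + 223. Reaching -1097 requires X = 33/2, not an integer.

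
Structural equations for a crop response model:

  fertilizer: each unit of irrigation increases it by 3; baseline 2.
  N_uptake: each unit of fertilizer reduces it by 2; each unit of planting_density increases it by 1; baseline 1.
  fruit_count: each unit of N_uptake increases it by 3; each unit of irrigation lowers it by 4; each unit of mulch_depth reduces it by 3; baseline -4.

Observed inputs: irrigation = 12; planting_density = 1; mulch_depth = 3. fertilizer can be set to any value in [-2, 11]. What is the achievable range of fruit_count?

Intervening on fertilizer fixes its value directly, overriding its dependence on irrigation.
Substituting into the N_uptake equation gives N_uptake = -2*fertilizer + 2.
fruit_count becomes -6*fertilizer - 55.
Linear in fertilizer, so extremes are at the endpoints: fertilizer = -2 gives fruit_count = -43; fertilizer = 11 gives fruit_count = -121.

-121 to -43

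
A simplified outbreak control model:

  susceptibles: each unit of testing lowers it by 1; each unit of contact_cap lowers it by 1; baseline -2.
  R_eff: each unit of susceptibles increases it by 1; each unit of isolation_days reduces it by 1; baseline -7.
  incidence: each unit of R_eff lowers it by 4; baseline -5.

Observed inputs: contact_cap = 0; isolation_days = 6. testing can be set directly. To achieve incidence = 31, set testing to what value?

Substituting into the susceptibles equation gives susceptibles = -testing - 2.
Substituting into the R_eff equation gives R_eff = -testing - 15.
So incidence = 4*testing + 55.
Solve 4*testing + 55 = 31: testing = (31 - 55) / 4 = -6.

testing = -6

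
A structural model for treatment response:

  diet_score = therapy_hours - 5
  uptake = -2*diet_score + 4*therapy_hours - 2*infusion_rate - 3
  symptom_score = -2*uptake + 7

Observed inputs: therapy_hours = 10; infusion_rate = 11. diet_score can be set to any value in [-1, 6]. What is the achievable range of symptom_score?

-27 to 1

Intervening on diet_score fixes its value directly, overriding its dependence on therapy_hours.
Substituting into the uptake equation gives uptake = -2*diet_score + 15.
Substituting into the symptom_score equation gives symptom_score = 4*diet_score - 23.
Linear in diet_score, so extremes are at the endpoints: diet_score = -1 gives symptom_score = -27; diet_score = 6 gives symptom_score = 1.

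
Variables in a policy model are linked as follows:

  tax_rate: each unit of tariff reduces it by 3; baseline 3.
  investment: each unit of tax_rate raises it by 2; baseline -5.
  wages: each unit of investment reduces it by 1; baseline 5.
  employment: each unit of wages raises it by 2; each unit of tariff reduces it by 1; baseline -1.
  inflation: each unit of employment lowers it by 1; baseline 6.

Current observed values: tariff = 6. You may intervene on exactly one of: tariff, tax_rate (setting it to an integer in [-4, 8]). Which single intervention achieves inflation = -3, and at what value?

Intervening on tariff: inflation = -11*tariff - 1. Reaching -3 requires tariff = 2/11, not an integer.
Intervening on tax_rate: with other inputs at their observed values, inflation = 4*tax_rate - 7. Solving for -3 gives tax_rate = 1, within [-4, 8].

set tax_rate = 1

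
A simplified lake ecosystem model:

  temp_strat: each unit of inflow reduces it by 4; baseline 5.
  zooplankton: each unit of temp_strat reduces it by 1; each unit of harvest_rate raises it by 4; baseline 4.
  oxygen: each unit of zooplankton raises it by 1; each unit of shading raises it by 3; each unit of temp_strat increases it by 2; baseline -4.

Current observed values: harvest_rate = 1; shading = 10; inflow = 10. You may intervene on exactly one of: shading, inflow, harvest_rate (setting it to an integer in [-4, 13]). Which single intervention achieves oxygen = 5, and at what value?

set shading = 12

Intervening on shading: with other inputs at their observed values, oxygen = 3*shading - 31. Solving for 5 gives shading = 12, within [-4, 13].
Intervening on inflow: oxygen = -4*inflow + 39. Reaching 5 requires inflow = 17/2, not an integer.
Intervening on harvest_rate: oxygen = 4*harvest_rate - 5. Reaching 5 requires harvest_rate = 5/2, not an integer.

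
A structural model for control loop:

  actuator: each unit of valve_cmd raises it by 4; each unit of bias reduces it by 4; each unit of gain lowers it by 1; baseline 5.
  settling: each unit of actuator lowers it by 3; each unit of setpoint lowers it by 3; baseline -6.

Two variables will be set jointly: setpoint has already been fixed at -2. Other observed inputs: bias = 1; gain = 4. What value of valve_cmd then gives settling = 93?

With setpoint held at -2:
Substituting into the actuator equation gives actuator = 4*valve_cmd - 3.
Substituting into the settling equation gives settling = -12*valve_cmd + 9.
Solve -12*valve_cmd + 9 = 93: valve_cmd = (93 - 9) / -12 = -7.

valve_cmd = -7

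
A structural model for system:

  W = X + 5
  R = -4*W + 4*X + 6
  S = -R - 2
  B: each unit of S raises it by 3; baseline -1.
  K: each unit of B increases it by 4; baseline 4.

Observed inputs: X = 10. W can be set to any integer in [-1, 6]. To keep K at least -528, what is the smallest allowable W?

W = 1

Intervening on W fixes its value directly, overriding its dependence on X.
Substituting into the R equation gives R = -4*W + 46.
Substituting into the S equation gives S = 4*W - 48.
Substituting into the B equation gives B = 12*W - 145.
K becomes 48*W - 576.
Require 48*W - 576 ≥ -528, so W ≥ 1.
The smallest integer in [-1, 6] satisfying this is 1.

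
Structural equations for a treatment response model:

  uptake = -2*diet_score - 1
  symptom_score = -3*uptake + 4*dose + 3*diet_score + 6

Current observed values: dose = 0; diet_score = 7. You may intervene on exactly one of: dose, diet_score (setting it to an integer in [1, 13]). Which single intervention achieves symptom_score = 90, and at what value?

Intervening on dose: symptom_score = 4*dose + 72. Reaching 90 requires dose = 9/2, not an integer.
Intervening on diet_score: with other inputs at their observed values, symptom_score = 9*diet_score + 9. Solving for 90 gives diet_score = 9, within [1, 13].

set diet_score = 9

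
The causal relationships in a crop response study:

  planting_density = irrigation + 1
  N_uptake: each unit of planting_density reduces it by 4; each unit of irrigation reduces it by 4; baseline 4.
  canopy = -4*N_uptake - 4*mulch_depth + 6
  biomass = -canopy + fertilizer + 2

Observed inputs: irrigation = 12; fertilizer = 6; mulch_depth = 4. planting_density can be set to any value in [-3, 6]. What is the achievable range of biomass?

Intervening on planting_density fixes its value directly, overriding its dependence on irrigation.
Substituting into the N_uptake equation gives N_uptake = -4*planting_density - 44.
Substituting into the canopy equation gives canopy = 16*planting_density + 166.
Substituting into the biomass equation gives biomass = -16*planting_density - 158.
Linear in planting_density, so extremes are at the endpoints: planting_density = -3 gives biomass = -110; planting_density = 6 gives biomass = -254.

-254 to -110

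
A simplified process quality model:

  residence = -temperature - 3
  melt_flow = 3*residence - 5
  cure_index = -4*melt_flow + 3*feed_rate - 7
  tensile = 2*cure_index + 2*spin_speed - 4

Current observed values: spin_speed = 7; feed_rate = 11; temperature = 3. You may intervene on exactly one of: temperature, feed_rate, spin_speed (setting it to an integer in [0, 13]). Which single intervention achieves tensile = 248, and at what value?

Intervening on temperature: tensile = 24*temperature + 174. Reaching 248 requires temperature = 37/12, not an integer.
Intervening on feed_rate: tensile = 6*feed_rate + 180. Reaching 248 requires feed_rate = 34/3, not an integer.
Intervening on spin_speed: with other inputs at their observed values, tensile = 2*spin_speed + 232. Solving for 248 gives spin_speed = 8, within [0, 13].

set spin_speed = 8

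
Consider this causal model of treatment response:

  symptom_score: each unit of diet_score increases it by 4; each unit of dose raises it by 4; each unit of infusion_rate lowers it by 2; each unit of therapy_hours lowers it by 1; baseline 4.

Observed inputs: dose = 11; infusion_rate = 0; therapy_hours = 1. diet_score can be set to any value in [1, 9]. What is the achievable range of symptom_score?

Substituting into the symptom_score equation gives symptom_score = 4*diet_score + 47.
Linear in diet_score, so extremes are at the endpoints: diet_score = 1 gives symptom_score = 51; diet_score = 9 gives symptom_score = 83.

51 to 83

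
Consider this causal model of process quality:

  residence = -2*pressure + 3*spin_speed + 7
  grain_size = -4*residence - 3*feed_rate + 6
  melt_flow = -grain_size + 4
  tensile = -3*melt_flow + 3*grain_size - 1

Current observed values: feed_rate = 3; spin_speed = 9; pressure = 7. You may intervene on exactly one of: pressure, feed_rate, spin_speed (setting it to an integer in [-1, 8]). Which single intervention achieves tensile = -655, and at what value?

set pressure = 4

Intervening on pressure: with other inputs at their observed values, tensile = 48*pressure - 847. Solving for -655 gives pressure = 4, within [-1, 8].
Intervening on feed_rate: tensile = -18*feed_rate - 457. Reaching -655 requires feed_rate = 11, outside [-1, 8].
Intervening on spin_speed: tensile = -72*spin_speed + 137. Reaching -655 requires spin_speed = 11, outside [-1, 8].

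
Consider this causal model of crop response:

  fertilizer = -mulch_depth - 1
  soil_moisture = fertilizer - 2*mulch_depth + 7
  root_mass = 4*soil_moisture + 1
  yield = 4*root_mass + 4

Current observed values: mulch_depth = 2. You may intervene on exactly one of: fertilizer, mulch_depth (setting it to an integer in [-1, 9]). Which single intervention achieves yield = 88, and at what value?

Intervening on fertilizer: with other inputs at their observed values, yield = 16*fertilizer + 56. Solving for 88 gives fertilizer = 2, within [-1, 9].
Intervening on mulch_depth: yield = -48*mulch_depth + 104. Reaching 88 requires mulch_depth = 1/3, not an integer.

set fertilizer = 2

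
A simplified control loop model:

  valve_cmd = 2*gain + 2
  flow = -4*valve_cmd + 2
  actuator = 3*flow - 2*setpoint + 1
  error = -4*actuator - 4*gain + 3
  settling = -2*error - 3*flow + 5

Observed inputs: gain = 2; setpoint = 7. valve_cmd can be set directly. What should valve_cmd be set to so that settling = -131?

valve_cmd = 1

Intervening on valve_cmd fixes its value directly, overriding its dependence on gain.
Substituting into the actuator equation gives actuator = -12*valve_cmd - 7.
error becomes 48*valve_cmd + 23.
Substituting into the settling equation gives settling = -84*valve_cmd - 47.
Solve -84*valve_cmd - 47 = -131: valve_cmd = (-131 + 47) / -84 = 1.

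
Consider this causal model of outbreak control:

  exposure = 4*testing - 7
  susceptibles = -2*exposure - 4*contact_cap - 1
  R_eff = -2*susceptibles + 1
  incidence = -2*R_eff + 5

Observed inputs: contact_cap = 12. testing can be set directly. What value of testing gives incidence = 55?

testing = -6

Substituting into the susceptibles equation gives susceptibles = -8*testing - 35.
So R_eff = 16*testing + 71.
This gives incidence = -32*testing - 137.
Solve -32*testing - 137 = 55: testing = (55 + 137) / -32 = -6.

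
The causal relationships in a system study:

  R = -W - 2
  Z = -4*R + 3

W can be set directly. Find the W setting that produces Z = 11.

W = 0

Substituting into the Z equation gives Z = 4*W + 11.
Solve 4*W + 11 = 11: W = (11 - 11) / 4 = 0.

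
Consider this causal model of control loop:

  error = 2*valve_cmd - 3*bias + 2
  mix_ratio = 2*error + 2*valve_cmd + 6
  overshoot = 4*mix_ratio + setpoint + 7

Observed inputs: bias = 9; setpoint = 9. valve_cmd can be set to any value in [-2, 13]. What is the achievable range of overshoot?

Substituting into the error equation gives error = 2*valve_cmd - 25.
Substituting into the mix_ratio equation gives mix_ratio = 6*valve_cmd - 44.
Substituting into the overshoot equation gives overshoot = 24*valve_cmd - 160.
Linear in valve_cmd, so extremes are at the endpoints: valve_cmd = -2 gives overshoot = -208; valve_cmd = 13 gives overshoot = 152.

-208 to 152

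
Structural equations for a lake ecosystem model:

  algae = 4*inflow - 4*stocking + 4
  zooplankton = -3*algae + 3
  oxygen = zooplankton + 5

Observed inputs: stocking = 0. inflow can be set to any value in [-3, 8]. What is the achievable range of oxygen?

Substituting into the algae equation gives algae = 4*inflow + 4.
This gives zooplankton = -12*inflow - 9.
Substituting into the oxygen equation gives oxygen = -12*inflow - 4.
Linear in inflow, so extremes are at the endpoints: inflow = -3 gives oxygen = 32; inflow = 8 gives oxygen = -100.

-100 to 32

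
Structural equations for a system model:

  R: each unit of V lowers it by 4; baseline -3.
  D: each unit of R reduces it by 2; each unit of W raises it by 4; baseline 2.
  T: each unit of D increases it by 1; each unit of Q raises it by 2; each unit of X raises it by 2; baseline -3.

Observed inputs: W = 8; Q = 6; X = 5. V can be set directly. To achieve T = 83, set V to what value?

V = 3

Substituting into the D equation gives D = 8*V + 40.
T becomes 8*V + 59.
Solve 8*V + 59 = 83: V = (83 - 59) / 8 = 3.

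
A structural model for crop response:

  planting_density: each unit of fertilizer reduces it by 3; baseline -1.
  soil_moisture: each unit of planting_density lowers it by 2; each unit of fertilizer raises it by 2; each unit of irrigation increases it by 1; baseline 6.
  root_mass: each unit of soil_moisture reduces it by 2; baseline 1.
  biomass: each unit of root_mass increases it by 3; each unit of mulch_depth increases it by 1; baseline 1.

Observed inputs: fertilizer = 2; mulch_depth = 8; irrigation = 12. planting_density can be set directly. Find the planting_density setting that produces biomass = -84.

Intervening on planting_density fixes its value directly, overriding its dependence on fertilizer.
Substituting into the soil_moisture equation gives soil_moisture = -2*planting_density + 22.
Substituting into the root_mass equation gives root_mass = 4*planting_density - 43.
Substituting into the biomass equation gives biomass = 12*planting_density - 120.
Solve 12*planting_density - 120 = -84: planting_density = (-84 + 120) / 12 = 3.

planting_density = 3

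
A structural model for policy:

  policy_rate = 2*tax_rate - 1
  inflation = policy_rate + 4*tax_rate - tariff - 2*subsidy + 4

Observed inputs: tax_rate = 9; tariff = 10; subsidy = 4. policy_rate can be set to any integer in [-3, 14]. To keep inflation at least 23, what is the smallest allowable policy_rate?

policy_rate = 1

Intervening on policy_rate fixes its value directly, overriding its dependence on tax_rate.
Substituting into the inflation equation gives inflation = policy_rate + 22.
Require policy_rate + 22 ≥ 23, so policy_rate ≥ 1.
The smallest integer in [-3, 14] satisfying this is 1.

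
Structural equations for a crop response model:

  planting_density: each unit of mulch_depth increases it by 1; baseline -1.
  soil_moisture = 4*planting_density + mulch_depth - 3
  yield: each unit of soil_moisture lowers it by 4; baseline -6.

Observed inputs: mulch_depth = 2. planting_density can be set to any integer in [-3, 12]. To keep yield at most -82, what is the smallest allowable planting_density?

Intervening on planting_density fixes its value directly, overriding its dependence on mulch_depth.
Substituting into the soil_moisture equation gives soil_moisture = 4*planting_density - 1.
This gives yield = -16*planting_density - 2.
Require -16*planting_density - 2 ≤ -82, so planting_density ≥ 5.
The smallest integer in [-3, 12] satisfying this is 5.

planting_density = 5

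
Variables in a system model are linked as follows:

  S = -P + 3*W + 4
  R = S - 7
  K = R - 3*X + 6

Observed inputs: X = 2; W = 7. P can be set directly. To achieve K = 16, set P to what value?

P = 2

Substituting into the S equation gives S = -P + 25.
So R = -P + 18.
Substituting into the K equation gives K = -P + 18.
Solve -P + 18 = 16: P = (16 - 18) / -1 = 2.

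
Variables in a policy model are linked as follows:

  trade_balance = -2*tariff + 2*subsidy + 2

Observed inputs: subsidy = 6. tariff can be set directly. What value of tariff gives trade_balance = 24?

Substituting into the trade_balance equation gives trade_balance = -2*tariff + 14.
Solve -2*tariff + 14 = 24: tariff = (24 - 14) / -2 = -5.

tariff = -5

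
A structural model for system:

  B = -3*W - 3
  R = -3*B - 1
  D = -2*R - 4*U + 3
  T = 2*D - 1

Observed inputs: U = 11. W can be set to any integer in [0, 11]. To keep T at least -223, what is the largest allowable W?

Substituting into the R equation gives R = 9*W + 8.
D becomes -18*W - 57.
This gives T = -36*W - 115.
Require -36*W - 115 ≥ -223, so W ≤ 3.
The largest integer in [0, 11] satisfying this is 3.

W = 3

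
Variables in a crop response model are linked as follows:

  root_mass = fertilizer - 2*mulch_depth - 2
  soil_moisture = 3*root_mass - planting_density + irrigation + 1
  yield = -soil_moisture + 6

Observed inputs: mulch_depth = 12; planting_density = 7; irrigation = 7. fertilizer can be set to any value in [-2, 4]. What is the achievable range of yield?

71 to 89

Substituting into the root_mass equation gives root_mass = fertilizer - 26.
Substituting into the soil_moisture equation gives soil_moisture = 3*fertilizer - 77.
Substituting into the yield equation gives yield = -3*fertilizer + 83.
Linear in fertilizer, so extremes are at the endpoints: fertilizer = -2 gives yield = 89; fertilizer = 4 gives yield = 71.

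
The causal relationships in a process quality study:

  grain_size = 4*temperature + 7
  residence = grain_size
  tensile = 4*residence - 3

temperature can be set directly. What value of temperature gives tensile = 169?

temperature = 9

Substituting into the residence equation gives residence = 4*temperature + 7.
So tensile = 16*temperature + 25.
Solve 16*temperature + 25 = 169: temperature = (169 - 25) / 16 = 9.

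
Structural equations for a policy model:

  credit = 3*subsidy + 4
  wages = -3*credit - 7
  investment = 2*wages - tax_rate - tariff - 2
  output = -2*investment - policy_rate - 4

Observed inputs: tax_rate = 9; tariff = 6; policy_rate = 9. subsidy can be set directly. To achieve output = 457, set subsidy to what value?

subsidy = 10

Substituting into the wages equation gives wages = -9*subsidy - 19.
This gives investment = -18*subsidy - 55.
This gives output = 36*subsidy + 97.
Solve 36*subsidy + 97 = 457: subsidy = (457 - 97) / 36 = 10.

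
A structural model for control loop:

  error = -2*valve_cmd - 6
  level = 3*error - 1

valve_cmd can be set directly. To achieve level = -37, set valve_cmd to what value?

Substituting into the level equation gives level = -6*valve_cmd - 19.
Solve -6*valve_cmd - 19 = -37: valve_cmd = (-37 + 19) / -6 = 3.

valve_cmd = 3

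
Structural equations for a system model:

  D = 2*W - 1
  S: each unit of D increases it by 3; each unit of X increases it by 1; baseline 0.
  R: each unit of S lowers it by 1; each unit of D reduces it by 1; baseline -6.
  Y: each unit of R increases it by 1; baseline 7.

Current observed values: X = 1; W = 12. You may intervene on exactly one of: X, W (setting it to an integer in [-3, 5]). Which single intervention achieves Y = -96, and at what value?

Intervening on X: with other inputs at their observed values, Y = -X - 91. Solving for -96 gives X = 5, within [-3, 5].
Intervening on W: Y = -8*W + 4. Reaching -96 requires W = 25/2, not an integer.

set X = 5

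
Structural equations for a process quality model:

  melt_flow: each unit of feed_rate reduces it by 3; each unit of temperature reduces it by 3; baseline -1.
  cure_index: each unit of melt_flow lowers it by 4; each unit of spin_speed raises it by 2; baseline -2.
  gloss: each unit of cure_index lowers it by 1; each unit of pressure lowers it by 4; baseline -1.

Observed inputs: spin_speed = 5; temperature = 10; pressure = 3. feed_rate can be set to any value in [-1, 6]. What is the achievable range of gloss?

-217 to -133

Substituting into the melt_flow equation gives melt_flow = -3*feed_rate - 31.
Substituting into the cure_index equation gives cure_index = 12*feed_rate + 132.
Substituting into the gloss equation gives gloss = -12*feed_rate - 145.
Linear in feed_rate, so extremes are at the endpoints: feed_rate = -1 gives gloss = -133; feed_rate = 6 gives gloss = -217.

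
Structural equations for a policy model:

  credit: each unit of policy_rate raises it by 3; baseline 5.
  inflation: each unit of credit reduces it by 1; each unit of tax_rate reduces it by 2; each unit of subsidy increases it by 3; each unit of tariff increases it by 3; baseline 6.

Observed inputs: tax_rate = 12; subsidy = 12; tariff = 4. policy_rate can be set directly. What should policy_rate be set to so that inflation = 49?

policy_rate = -8

Substituting into the inflation equation gives inflation = -3*policy_rate + 25.
Solve -3*policy_rate + 25 = 49: policy_rate = (49 - 25) / -3 = -8.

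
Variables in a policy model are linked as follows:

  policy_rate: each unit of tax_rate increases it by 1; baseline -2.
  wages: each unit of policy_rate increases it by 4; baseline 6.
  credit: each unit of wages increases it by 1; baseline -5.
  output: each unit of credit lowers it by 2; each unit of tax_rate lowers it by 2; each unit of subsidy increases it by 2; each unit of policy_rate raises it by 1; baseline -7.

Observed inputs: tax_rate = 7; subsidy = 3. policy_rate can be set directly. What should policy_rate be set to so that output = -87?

policy_rate = 10

Intervening on policy_rate fixes its value directly, overriding its dependence on tax_rate.
Substituting into the credit equation gives credit = 4*policy_rate + 1.
Substituting into the output equation gives output = -7*policy_rate - 17.
Solve -7*policy_rate - 17 = -87: policy_rate = (-87 + 17) / -7 = 10.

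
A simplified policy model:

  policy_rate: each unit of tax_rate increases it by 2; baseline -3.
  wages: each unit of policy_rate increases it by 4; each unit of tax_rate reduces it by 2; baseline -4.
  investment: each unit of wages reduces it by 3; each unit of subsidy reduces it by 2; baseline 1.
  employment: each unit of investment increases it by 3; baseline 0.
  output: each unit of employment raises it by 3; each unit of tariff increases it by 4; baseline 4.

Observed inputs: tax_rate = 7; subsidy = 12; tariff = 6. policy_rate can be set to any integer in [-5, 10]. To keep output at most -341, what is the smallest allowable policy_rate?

Intervening on policy_rate fixes its value directly, overriding its dependence on tax_rate.
Substituting into the wages equation gives wages = 4*policy_rate - 18.
This gives investment = -12*policy_rate + 31.
This gives employment = -36*policy_rate + 93.
output becomes -108*policy_rate + 307.
Require -108*policy_rate + 307 ≤ -341, so policy_rate ≥ 6.
The smallest integer in [-5, 10] satisfying this is 6.

policy_rate = 6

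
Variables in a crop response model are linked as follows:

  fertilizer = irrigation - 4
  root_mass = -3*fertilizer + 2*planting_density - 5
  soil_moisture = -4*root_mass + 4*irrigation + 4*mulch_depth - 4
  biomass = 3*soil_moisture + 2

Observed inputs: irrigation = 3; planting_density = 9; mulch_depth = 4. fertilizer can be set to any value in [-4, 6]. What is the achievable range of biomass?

Intervening on fertilizer fixes its value directly, overriding its dependence on irrigation.
Substituting into the root_mass equation gives root_mass = -3*fertilizer + 13.
Substituting into the soil_moisture equation gives soil_moisture = 12*fertilizer - 28.
This gives biomass = 36*fertilizer - 82.
Linear in fertilizer, so extremes are at the endpoints: fertilizer = -4 gives biomass = -226; fertilizer = 6 gives biomass = 134.

-226 to 134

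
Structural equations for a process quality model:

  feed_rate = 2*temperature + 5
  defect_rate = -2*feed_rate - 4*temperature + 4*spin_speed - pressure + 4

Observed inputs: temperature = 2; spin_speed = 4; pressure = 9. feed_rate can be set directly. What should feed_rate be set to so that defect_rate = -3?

feed_rate = 3

Intervening on feed_rate fixes its value directly, overriding its dependence on temperature.
Substituting into the defect_rate equation gives defect_rate = -2*feed_rate + 3.
Solve -2*feed_rate + 3 = -3: feed_rate = (-3 - 3) / -2 = 3.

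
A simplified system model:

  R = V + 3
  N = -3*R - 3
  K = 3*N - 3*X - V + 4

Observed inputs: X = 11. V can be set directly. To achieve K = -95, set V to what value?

V = 3

Substituting into the N equation gives N = -3*V - 12.
So K = -10*V - 65.
Solve -10*V - 65 = -95: V = (-95 + 65) / -10 = 3.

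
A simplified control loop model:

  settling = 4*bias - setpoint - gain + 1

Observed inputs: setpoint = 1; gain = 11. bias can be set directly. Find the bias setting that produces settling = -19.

Substituting into the settling equation gives settling = 4*bias - 11.
Solve 4*bias - 11 = -19: bias = (-19 + 11) / 4 = -2.

bias = -2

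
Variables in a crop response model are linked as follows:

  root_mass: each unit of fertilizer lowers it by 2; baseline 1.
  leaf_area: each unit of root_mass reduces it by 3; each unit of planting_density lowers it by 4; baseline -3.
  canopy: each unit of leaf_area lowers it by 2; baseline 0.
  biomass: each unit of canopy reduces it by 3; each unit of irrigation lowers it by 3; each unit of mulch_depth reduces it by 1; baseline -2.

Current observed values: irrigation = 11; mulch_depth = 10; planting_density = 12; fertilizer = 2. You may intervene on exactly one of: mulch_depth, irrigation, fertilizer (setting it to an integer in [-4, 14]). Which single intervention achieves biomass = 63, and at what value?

set fertilizer = 12

Intervening on mulch_depth: biomass = -mulch_depth - 287. Reaching 63 requires mulch_depth = -350, outside [-4, 14].
Intervening on irrigation: biomass = -3*irrigation - 264. Reaching 63 requires irrigation = -109, outside [-4, 14].
Intervening on fertilizer: with other inputs at their observed values, biomass = 36*fertilizer - 369. Solving for 63 gives fertilizer = 12, within [-4, 14].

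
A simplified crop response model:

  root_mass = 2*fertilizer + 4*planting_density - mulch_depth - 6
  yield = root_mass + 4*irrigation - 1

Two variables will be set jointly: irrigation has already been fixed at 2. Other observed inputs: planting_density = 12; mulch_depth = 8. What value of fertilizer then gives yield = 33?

fertilizer = -4

With irrigation held at 2:
Substituting into the root_mass equation gives root_mass = 2*fertilizer + 34.
This gives yield = 2*fertilizer + 41.
Solve 2*fertilizer + 41 = 33: fertilizer = (33 - 41) / 2 = -4.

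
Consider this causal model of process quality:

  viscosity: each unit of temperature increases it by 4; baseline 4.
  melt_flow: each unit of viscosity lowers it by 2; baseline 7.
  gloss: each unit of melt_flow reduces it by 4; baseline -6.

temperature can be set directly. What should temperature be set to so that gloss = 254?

Substituting into the melt_flow equation gives melt_flow = -8*temperature - 1.
Substituting into the gloss equation gives gloss = 32*temperature - 2.
Solve 32*temperature - 2 = 254: temperature = (254 + 2) / 32 = 8.

temperature = 8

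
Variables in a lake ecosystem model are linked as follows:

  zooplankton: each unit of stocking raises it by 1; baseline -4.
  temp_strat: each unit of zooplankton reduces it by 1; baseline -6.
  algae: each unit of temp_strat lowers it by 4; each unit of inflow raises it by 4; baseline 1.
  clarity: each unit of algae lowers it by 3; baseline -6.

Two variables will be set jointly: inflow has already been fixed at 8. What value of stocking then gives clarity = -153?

With inflow held at 8:
Substituting into the temp_strat equation gives temp_strat = -stocking - 2.
Substituting into the algae equation gives algae = 4*stocking + 41.
Substituting into the clarity equation gives clarity = -12*stocking - 129.
Solve -12*stocking - 129 = -153: stocking = (-153 + 129) / -12 = 2.

stocking = 2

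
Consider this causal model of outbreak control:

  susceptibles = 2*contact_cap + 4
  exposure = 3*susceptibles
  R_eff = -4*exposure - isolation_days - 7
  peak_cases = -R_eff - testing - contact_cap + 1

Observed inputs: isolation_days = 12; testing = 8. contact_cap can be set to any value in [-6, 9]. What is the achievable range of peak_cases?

-78 to 267

Substituting into the exposure equation gives exposure = 6*contact_cap + 12.
R_eff becomes -24*contact_cap - 67.
Substituting into the peak_cases equation gives peak_cases = 23*contact_cap + 60.
Linear in contact_cap, so extremes are at the endpoints: contact_cap = -6 gives peak_cases = -78; contact_cap = 9 gives peak_cases = 267.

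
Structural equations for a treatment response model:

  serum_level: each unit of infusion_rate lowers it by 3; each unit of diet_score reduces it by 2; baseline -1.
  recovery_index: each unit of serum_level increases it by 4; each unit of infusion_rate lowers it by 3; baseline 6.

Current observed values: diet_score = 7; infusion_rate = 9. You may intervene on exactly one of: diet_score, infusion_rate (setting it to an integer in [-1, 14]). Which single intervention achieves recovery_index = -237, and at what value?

set diet_score = 13

Intervening on diet_score: with other inputs at their observed values, recovery_index = -8*diet_score - 133. Solving for -237 gives diet_score = 13, within [-1, 14].
Intervening on infusion_rate: recovery_index = -15*infusion_rate - 54. Reaching -237 requires infusion_rate = 61/5, not an integer.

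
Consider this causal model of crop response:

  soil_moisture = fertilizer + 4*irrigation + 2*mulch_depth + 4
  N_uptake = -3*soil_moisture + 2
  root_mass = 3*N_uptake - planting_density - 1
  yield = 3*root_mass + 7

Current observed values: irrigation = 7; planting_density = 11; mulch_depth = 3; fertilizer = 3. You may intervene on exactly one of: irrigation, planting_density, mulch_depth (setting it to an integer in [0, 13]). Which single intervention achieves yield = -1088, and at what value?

set planting_density = 1

Intervening on irrigation: yield = -108*irrigation - 362. Reaching -1088 requires irrigation = 121/18, not an integer.
Intervening on planting_density: with other inputs at their observed values, yield = -3*planting_density - 1085. Solving for -1088 gives planting_density = 1, within [0, 13].
Intervening on mulch_depth: yield = -54*mulch_depth - 956. Reaching -1088 requires mulch_depth = 22/9, not an integer.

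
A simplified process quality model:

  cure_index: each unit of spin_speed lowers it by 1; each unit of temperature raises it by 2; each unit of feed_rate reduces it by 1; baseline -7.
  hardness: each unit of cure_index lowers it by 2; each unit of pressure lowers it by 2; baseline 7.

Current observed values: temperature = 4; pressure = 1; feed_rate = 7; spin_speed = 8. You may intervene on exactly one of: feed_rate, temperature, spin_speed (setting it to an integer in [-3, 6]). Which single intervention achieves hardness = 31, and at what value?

Intervening on feed_rate: with other inputs at their observed values, hardness = 2*feed_rate + 19. Solving for 31 gives feed_rate = 6, within [-3, 6].
Intervening on temperature: hardness = -4*temperature + 49. Reaching 31 requires temperature = 9/2, not an integer.
Intervening on spin_speed: hardness = 2*spin_speed + 17. Reaching 31 requires spin_speed = 7, outside [-3, 6].

set feed_rate = 6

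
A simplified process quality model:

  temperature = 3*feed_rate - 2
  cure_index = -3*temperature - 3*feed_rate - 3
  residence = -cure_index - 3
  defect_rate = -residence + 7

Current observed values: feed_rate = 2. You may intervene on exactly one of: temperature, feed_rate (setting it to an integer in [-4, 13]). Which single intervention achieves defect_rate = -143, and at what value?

set feed_rate = 13

Intervening on temperature: defect_rate = -3*temperature + 1. Reaching -143 requires temperature = 48, outside [-4, 13].
Intervening on feed_rate: with other inputs at their observed values, defect_rate = -12*feed_rate + 13. Solving for -143 gives feed_rate = 13, within [-4, 13].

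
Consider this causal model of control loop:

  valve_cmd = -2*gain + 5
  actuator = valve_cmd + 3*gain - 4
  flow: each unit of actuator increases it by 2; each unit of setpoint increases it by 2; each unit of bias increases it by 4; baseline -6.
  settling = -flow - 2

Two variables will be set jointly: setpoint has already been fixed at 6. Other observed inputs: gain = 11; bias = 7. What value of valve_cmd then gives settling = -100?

valve_cmd = 3

With setpoint held at 6:
Intervening on valve_cmd fixes its value directly, overriding its dependence on gain.
Substituting into the actuator equation gives actuator = valve_cmd + 29.
Substituting into the flow equation gives flow = 2*valve_cmd + 92.
Substituting into the settling equation gives settling = -2*valve_cmd - 94.
Solve -2*valve_cmd - 94 = -100: valve_cmd = (-100 + 94) / -2 = 3.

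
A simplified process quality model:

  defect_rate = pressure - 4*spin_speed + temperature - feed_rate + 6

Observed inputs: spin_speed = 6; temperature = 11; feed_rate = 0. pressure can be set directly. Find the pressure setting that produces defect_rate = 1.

Substituting into the defect_rate equation gives defect_rate = pressure - 7.
Solve pressure - 7 = 1: pressure = (1 + 7) / 1 = 8.

pressure = 8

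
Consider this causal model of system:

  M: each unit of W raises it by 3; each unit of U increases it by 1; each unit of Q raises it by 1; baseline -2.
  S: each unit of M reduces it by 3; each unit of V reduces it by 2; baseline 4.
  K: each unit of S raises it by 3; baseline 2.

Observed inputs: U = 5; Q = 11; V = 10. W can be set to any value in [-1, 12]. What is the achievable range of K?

Substituting into the M equation gives M = 3*W + 14.
Substituting into the S equation gives S = -9*W - 58.
So K = -27*W - 172.
Linear in W, so extremes are at the endpoints: W = -1 gives K = -145; W = 12 gives K = -496.

-496 to -145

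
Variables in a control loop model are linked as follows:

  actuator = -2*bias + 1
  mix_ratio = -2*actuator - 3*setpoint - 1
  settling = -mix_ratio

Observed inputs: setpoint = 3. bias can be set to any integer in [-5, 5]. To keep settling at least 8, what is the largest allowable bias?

bias = 1

Substituting into the mix_ratio equation gives mix_ratio = 4*bias - 12.
This gives settling = -4*bias + 12.
Require -4*bias + 12 ≥ 8, so bias ≤ 1.
The largest integer in [-5, 5] satisfying this is 1.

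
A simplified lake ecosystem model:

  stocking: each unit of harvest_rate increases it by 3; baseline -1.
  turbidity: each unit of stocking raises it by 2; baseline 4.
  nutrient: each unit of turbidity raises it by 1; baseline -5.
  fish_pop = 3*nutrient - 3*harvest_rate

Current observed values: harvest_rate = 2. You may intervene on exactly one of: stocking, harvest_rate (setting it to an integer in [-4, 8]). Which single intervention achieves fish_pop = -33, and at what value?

set stocking = -4

Intervening on stocking: with other inputs at their observed values, fish_pop = 6*stocking - 9. Solving for -33 gives stocking = -4, within [-4, 8].
Intervening on harvest_rate: fish_pop = 15*harvest_rate - 9. Reaching -33 requires harvest_rate = -8/5, not an integer.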